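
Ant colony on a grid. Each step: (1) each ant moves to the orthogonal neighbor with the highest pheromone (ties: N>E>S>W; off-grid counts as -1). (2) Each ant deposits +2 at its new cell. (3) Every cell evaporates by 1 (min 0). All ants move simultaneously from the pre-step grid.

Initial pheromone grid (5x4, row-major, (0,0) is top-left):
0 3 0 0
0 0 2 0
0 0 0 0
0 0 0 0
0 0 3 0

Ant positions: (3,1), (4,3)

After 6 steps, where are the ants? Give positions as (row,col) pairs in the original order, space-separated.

Step 1: ant0:(3,1)->N->(2,1) | ant1:(4,3)->W->(4,2)
  grid max=4 at (4,2)
Step 2: ant0:(2,1)->N->(1,1) | ant1:(4,2)->N->(3,2)
  grid max=3 at (4,2)
Step 3: ant0:(1,1)->N->(0,1) | ant1:(3,2)->S->(4,2)
  grid max=4 at (4,2)
Step 4: ant0:(0,1)->E->(0,2) | ant1:(4,2)->N->(3,2)
  grid max=3 at (4,2)
Step 5: ant0:(0,2)->W->(0,1) | ant1:(3,2)->S->(4,2)
  grid max=4 at (4,2)
Step 6: ant0:(0,1)->E->(0,2) | ant1:(4,2)->N->(3,2)
  grid max=3 at (4,2)

(0,2) (3,2)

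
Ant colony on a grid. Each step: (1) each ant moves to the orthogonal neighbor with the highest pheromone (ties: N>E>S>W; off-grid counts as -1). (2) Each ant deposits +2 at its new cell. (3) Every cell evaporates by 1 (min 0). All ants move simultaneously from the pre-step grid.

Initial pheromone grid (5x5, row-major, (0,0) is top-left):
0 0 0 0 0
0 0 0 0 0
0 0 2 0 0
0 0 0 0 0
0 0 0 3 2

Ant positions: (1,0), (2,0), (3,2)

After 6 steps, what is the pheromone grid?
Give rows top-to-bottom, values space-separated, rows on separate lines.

After step 1: ants at (0,0),(1,0),(2,2)
  1 0 0 0 0
  1 0 0 0 0
  0 0 3 0 0
  0 0 0 0 0
  0 0 0 2 1
After step 2: ants at (1,0),(0,0),(1,2)
  2 0 0 0 0
  2 0 1 0 0
  0 0 2 0 0
  0 0 0 0 0
  0 0 0 1 0
After step 3: ants at (0,0),(1,0),(2,2)
  3 0 0 0 0
  3 0 0 0 0
  0 0 3 0 0
  0 0 0 0 0
  0 0 0 0 0
After step 4: ants at (1,0),(0,0),(1,2)
  4 0 0 0 0
  4 0 1 0 0
  0 0 2 0 0
  0 0 0 0 0
  0 0 0 0 0
After step 5: ants at (0,0),(1,0),(2,2)
  5 0 0 0 0
  5 0 0 0 0
  0 0 3 0 0
  0 0 0 0 0
  0 0 0 0 0
After step 6: ants at (1,0),(0,0),(1,2)
  6 0 0 0 0
  6 0 1 0 0
  0 0 2 0 0
  0 0 0 0 0
  0 0 0 0 0

6 0 0 0 0
6 0 1 0 0
0 0 2 0 0
0 0 0 0 0
0 0 0 0 0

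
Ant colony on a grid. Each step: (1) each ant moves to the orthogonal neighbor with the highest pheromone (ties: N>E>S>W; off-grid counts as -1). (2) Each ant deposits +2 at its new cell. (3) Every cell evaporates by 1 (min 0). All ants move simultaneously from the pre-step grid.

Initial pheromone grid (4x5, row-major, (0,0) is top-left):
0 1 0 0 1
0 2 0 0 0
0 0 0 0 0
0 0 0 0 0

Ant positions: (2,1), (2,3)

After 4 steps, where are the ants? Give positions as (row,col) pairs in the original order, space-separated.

Step 1: ant0:(2,1)->N->(1,1) | ant1:(2,3)->N->(1,3)
  grid max=3 at (1,1)
Step 2: ant0:(1,1)->N->(0,1) | ant1:(1,3)->N->(0,3)
  grid max=2 at (1,1)
Step 3: ant0:(0,1)->S->(1,1) | ant1:(0,3)->E->(0,4)
  grid max=3 at (1,1)
Step 4: ant0:(1,1)->N->(0,1) | ant1:(0,4)->S->(1,4)
  grid max=2 at (1,1)

(0,1) (1,4)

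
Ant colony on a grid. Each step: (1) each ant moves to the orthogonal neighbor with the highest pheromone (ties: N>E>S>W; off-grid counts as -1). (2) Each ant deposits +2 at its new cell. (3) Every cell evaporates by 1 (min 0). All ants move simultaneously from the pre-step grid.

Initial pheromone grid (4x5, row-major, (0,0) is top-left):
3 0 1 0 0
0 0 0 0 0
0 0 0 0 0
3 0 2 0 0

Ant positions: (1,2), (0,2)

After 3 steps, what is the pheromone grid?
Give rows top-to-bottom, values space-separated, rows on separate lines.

After step 1: ants at (0,2),(0,3)
  2 0 2 1 0
  0 0 0 0 0
  0 0 0 0 0
  2 0 1 0 0
After step 2: ants at (0,3),(0,2)
  1 0 3 2 0
  0 0 0 0 0
  0 0 0 0 0
  1 0 0 0 0
After step 3: ants at (0,2),(0,3)
  0 0 4 3 0
  0 0 0 0 0
  0 0 0 0 0
  0 0 0 0 0

0 0 4 3 0
0 0 0 0 0
0 0 0 0 0
0 0 0 0 0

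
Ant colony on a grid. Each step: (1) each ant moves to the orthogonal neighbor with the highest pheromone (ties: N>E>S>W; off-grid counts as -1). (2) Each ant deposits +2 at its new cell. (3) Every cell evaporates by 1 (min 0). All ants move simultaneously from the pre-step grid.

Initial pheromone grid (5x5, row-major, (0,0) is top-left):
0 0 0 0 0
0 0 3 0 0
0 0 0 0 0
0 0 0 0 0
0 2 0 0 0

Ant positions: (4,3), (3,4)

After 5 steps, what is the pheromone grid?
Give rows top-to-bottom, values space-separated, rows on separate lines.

After step 1: ants at (3,3),(2,4)
  0 0 0 0 0
  0 0 2 0 0
  0 0 0 0 1
  0 0 0 1 0
  0 1 0 0 0
After step 2: ants at (2,3),(1,4)
  0 0 0 0 0
  0 0 1 0 1
  0 0 0 1 0
  0 0 0 0 0
  0 0 0 0 0
After step 3: ants at (1,3),(0,4)
  0 0 0 0 1
  0 0 0 1 0
  0 0 0 0 0
  0 0 0 0 0
  0 0 0 0 0
After step 4: ants at (0,3),(1,4)
  0 0 0 1 0
  0 0 0 0 1
  0 0 0 0 0
  0 0 0 0 0
  0 0 0 0 0
After step 5: ants at (0,4),(0,4)
  0 0 0 0 3
  0 0 0 0 0
  0 0 0 0 0
  0 0 0 0 0
  0 0 0 0 0

0 0 0 0 3
0 0 0 0 0
0 0 0 0 0
0 0 0 0 0
0 0 0 0 0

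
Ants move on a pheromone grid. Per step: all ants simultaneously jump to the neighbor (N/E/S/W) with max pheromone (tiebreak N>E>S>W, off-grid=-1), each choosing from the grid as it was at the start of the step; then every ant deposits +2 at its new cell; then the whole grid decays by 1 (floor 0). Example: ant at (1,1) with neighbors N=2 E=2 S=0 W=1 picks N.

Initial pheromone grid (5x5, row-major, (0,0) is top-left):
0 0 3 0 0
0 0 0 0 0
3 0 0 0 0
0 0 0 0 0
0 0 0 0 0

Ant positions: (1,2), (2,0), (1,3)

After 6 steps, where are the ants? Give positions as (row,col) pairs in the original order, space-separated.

Step 1: ant0:(1,2)->N->(0,2) | ant1:(2,0)->N->(1,0) | ant2:(1,3)->N->(0,3)
  grid max=4 at (0,2)
Step 2: ant0:(0,2)->E->(0,3) | ant1:(1,0)->S->(2,0) | ant2:(0,3)->W->(0,2)
  grid max=5 at (0,2)
Step 3: ant0:(0,3)->W->(0,2) | ant1:(2,0)->N->(1,0) | ant2:(0,2)->E->(0,3)
  grid max=6 at (0,2)
Step 4: ant0:(0,2)->E->(0,3) | ant1:(1,0)->S->(2,0) | ant2:(0,3)->W->(0,2)
  grid max=7 at (0,2)
Step 5: ant0:(0,3)->W->(0,2) | ant1:(2,0)->N->(1,0) | ant2:(0,2)->E->(0,3)
  grid max=8 at (0,2)
Step 6: ant0:(0,2)->E->(0,3) | ant1:(1,0)->S->(2,0) | ant2:(0,3)->W->(0,2)
  grid max=9 at (0,2)

(0,3) (2,0) (0,2)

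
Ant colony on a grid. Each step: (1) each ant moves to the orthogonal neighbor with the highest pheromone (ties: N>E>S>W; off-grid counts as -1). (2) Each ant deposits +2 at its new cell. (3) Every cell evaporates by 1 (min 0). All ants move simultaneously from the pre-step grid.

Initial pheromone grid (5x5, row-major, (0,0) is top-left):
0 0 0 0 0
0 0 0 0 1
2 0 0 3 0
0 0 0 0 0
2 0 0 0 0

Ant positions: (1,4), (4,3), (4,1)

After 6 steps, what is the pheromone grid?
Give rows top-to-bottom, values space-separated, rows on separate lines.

After step 1: ants at (0,4),(3,3),(4,0)
  0 0 0 0 1
  0 0 0 0 0
  1 0 0 2 0
  0 0 0 1 0
  3 0 0 0 0
After step 2: ants at (1,4),(2,3),(3,0)
  0 0 0 0 0
  0 0 0 0 1
  0 0 0 3 0
  1 0 0 0 0
  2 0 0 0 0
After step 3: ants at (0,4),(1,3),(4,0)
  0 0 0 0 1
  0 0 0 1 0
  0 0 0 2 0
  0 0 0 0 0
  3 0 0 0 0
After step 4: ants at (1,4),(2,3),(3,0)
  0 0 0 0 0
  0 0 0 0 1
  0 0 0 3 0
  1 0 0 0 0
  2 0 0 0 0
After step 5: ants at (0,4),(1,3),(4,0)
  0 0 0 0 1
  0 0 0 1 0
  0 0 0 2 0
  0 0 0 0 0
  3 0 0 0 0
After step 6: ants at (1,4),(2,3),(3,0)
  0 0 0 0 0
  0 0 0 0 1
  0 0 0 3 0
  1 0 0 0 0
  2 0 0 0 0

0 0 0 0 0
0 0 0 0 1
0 0 0 3 0
1 0 0 0 0
2 0 0 0 0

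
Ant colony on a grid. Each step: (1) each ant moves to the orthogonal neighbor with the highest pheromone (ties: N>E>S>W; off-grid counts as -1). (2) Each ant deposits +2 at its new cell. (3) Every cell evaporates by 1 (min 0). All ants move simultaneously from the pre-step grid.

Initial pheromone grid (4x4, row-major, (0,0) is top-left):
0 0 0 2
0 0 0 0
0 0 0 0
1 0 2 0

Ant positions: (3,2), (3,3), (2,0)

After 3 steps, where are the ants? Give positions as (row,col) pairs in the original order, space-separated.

Step 1: ant0:(3,2)->N->(2,2) | ant1:(3,3)->W->(3,2) | ant2:(2,0)->S->(3,0)
  grid max=3 at (3,2)
Step 2: ant0:(2,2)->S->(3,2) | ant1:(3,2)->N->(2,2) | ant2:(3,0)->N->(2,0)
  grid max=4 at (3,2)
Step 3: ant0:(3,2)->N->(2,2) | ant1:(2,2)->S->(3,2) | ant2:(2,0)->S->(3,0)
  grid max=5 at (3,2)

(2,2) (3,2) (3,0)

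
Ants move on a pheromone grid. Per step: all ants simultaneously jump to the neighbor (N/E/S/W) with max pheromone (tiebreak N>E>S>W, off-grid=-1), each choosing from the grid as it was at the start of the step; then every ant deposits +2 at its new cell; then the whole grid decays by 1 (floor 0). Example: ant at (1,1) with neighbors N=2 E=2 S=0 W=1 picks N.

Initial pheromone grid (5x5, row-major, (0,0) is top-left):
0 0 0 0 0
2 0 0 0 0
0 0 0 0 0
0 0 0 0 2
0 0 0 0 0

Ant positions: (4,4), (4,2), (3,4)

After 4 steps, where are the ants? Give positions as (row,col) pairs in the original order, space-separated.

Step 1: ant0:(4,4)->N->(3,4) | ant1:(4,2)->N->(3,2) | ant2:(3,4)->N->(2,4)
  grid max=3 at (3,4)
Step 2: ant0:(3,4)->N->(2,4) | ant1:(3,2)->N->(2,2) | ant2:(2,4)->S->(3,4)
  grid max=4 at (3,4)
Step 3: ant0:(2,4)->S->(3,4) | ant1:(2,2)->N->(1,2) | ant2:(3,4)->N->(2,4)
  grid max=5 at (3,4)
Step 4: ant0:(3,4)->N->(2,4) | ant1:(1,2)->N->(0,2) | ant2:(2,4)->S->(3,4)
  grid max=6 at (3,4)

(2,4) (0,2) (3,4)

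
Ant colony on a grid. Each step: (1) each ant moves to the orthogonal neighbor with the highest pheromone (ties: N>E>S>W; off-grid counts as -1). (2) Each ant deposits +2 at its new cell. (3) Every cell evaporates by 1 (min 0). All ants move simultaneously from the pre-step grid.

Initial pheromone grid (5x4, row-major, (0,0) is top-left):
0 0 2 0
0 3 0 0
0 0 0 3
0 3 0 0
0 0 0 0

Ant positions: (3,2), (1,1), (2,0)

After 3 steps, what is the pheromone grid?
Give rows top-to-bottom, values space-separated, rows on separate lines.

After step 1: ants at (3,1),(0,1),(1,0)
  0 1 1 0
  1 2 0 0
  0 0 0 2
  0 4 0 0
  0 0 0 0
After step 2: ants at (2,1),(1,1),(1,1)
  0 0 0 0
  0 5 0 0
  0 1 0 1
  0 3 0 0
  0 0 0 0
After step 3: ants at (1,1),(2,1),(2,1)
  0 0 0 0
  0 6 0 0
  0 4 0 0
  0 2 0 0
  0 0 0 0

0 0 0 0
0 6 0 0
0 4 0 0
0 2 0 0
0 0 0 0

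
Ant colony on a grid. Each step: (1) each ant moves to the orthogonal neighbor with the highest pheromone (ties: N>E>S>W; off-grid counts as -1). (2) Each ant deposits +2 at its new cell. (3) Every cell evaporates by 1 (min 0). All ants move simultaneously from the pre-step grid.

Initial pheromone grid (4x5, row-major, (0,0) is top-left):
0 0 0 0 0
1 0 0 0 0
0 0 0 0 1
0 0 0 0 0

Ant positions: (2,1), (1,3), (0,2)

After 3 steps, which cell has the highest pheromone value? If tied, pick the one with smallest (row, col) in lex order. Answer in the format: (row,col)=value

Step 1: ant0:(2,1)->N->(1,1) | ant1:(1,3)->N->(0,3) | ant2:(0,2)->E->(0,3)
  grid max=3 at (0,3)
Step 2: ant0:(1,1)->N->(0,1) | ant1:(0,3)->E->(0,4) | ant2:(0,3)->E->(0,4)
  grid max=3 at (0,4)
Step 3: ant0:(0,1)->E->(0,2) | ant1:(0,4)->W->(0,3) | ant2:(0,4)->W->(0,3)
  grid max=5 at (0,3)
Final grid:
  0 0 1 5 2
  0 0 0 0 0
  0 0 0 0 0
  0 0 0 0 0
Max pheromone 5 at (0,3)

Answer: (0,3)=5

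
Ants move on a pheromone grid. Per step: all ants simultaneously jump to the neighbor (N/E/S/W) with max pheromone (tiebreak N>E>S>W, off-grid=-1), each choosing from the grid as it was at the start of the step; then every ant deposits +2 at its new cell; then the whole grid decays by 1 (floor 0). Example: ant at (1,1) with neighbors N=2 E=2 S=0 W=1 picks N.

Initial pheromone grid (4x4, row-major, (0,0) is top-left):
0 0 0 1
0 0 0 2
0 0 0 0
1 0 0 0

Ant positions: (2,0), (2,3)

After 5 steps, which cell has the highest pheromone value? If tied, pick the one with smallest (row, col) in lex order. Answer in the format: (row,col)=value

Step 1: ant0:(2,0)->S->(3,0) | ant1:(2,3)->N->(1,3)
  grid max=3 at (1,3)
Step 2: ant0:(3,0)->N->(2,0) | ant1:(1,3)->N->(0,3)
  grid max=2 at (1,3)
Step 3: ant0:(2,0)->S->(3,0) | ant1:(0,3)->S->(1,3)
  grid max=3 at (1,3)
Step 4: ant0:(3,0)->N->(2,0) | ant1:(1,3)->N->(0,3)
  grid max=2 at (1,3)
Step 5: ant0:(2,0)->S->(3,0) | ant1:(0,3)->S->(1,3)
  grid max=3 at (1,3)
Final grid:
  0 0 0 0
  0 0 0 3
  0 0 0 0
  2 0 0 0
Max pheromone 3 at (1,3)

Answer: (1,3)=3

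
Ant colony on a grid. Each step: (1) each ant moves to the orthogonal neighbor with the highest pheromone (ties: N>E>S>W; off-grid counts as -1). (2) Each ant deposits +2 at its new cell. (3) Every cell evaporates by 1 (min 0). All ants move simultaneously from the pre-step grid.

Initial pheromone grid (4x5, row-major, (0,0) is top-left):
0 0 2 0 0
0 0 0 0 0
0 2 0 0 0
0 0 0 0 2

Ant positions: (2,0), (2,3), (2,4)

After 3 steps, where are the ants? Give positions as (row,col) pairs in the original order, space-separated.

Step 1: ant0:(2,0)->E->(2,1) | ant1:(2,3)->N->(1,3) | ant2:(2,4)->S->(3,4)
  grid max=3 at (2,1)
Step 2: ant0:(2,1)->N->(1,1) | ant1:(1,3)->N->(0,3) | ant2:(3,4)->N->(2,4)
  grid max=2 at (2,1)
Step 3: ant0:(1,1)->S->(2,1) | ant1:(0,3)->E->(0,4) | ant2:(2,4)->S->(3,4)
  grid max=3 at (2,1)

(2,1) (0,4) (3,4)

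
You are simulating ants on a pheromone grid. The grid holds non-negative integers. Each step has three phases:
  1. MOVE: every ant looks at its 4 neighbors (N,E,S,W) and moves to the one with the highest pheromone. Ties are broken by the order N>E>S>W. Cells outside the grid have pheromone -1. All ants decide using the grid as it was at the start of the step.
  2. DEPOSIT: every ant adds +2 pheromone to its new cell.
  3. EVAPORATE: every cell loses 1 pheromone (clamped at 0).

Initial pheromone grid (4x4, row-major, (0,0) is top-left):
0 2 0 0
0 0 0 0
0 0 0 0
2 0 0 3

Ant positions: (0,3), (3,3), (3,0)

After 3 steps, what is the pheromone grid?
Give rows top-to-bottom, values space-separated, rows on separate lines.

After step 1: ants at (1,3),(2,3),(2,0)
  0 1 0 0
  0 0 0 1
  1 0 0 1
  1 0 0 2
After step 2: ants at (2,3),(3,3),(3,0)
  0 0 0 0
  0 0 0 0
  0 0 0 2
  2 0 0 3
After step 3: ants at (3,3),(2,3),(2,0)
  0 0 0 0
  0 0 0 0
  1 0 0 3
  1 0 0 4

0 0 0 0
0 0 0 0
1 0 0 3
1 0 0 4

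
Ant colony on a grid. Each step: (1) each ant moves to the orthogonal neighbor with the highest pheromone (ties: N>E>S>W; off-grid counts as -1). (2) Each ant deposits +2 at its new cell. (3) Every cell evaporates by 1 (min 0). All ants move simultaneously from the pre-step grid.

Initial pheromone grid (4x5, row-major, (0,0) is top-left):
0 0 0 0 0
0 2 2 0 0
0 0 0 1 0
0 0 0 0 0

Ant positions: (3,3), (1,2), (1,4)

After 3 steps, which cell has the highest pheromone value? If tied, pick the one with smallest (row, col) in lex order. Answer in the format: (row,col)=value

Step 1: ant0:(3,3)->N->(2,3) | ant1:(1,2)->W->(1,1) | ant2:(1,4)->N->(0,4)
  grid max=3 at (1,1)
Step 2: ant0:(2,3)->N->(1,3) | ant1:(1,1)->E->(1,2) | ant2:(0,4)->S->(1,4)
  grid max=2 at (1,1)
Step 3: ant0:(1,3)->W->(1,2) | ant1:(1,2)->W->(1,1) | ant2:(1,4)->W->(1,3)
  grid max=3 at (1,1)
Final grid:
  0 0 0 0 0
  0 3 3 2 0
  0 0 0 0 0
  0 0 0 0 0
Max pheromone 3 at (1,1)

Answer: (1,1)=3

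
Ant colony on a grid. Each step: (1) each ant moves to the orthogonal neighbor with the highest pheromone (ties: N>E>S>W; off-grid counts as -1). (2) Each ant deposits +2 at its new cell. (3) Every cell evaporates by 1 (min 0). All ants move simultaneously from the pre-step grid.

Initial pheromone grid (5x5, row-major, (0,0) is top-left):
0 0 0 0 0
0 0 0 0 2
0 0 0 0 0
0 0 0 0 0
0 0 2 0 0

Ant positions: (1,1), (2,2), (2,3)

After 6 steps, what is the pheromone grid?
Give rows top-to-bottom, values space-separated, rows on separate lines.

After step 1: ants at (0,1),(1,2),(1,3)
  0 1 0 0 0
  0 0 1 1 1
  0 0 0 0 0
  0 0 0 0 0
  0 0 1 0 0
After step 2: ants at (0,2),(1,3),(1,4)
  0 0 1 0 0
  0 0 0 2 2
  0 0 0 0 0
  0 0 0 0 0
  0 0 0 0 0
After step 3: ants at (0,3),(1,4),(1,3)
  0 0 0 1 0
  0 0 0 3 3
  0 0 0 0 0
  0 0 0 0 0
  0 0 0 0 0
After step 4: ants at (1,3),(1,3),(1,4)
  0 0 0 0 0
  0 0 0 6 4
  0 0 0 0 0
  0 0 0 0 0
  0 0 0 0 0
After step 5: ants at (1,4),(1,4),(1,3)
  0 0 0 0 0
  0 0 0 7 7
  0 0 0 0 0
  0 0 0 0 0
  0 0 0 0 0
After step 6: ants at (1,3),(1,3),(1,4)
  0 0 0 0 0
  0 0 0 10 8
  0 0 0 0 0
  0 0 0 0 0
  0 0 0 0 0

0 0 0 0 0
0 0 0 10 8
0 0 0 0 0
0 0 0 0 0
0 0 0 0 0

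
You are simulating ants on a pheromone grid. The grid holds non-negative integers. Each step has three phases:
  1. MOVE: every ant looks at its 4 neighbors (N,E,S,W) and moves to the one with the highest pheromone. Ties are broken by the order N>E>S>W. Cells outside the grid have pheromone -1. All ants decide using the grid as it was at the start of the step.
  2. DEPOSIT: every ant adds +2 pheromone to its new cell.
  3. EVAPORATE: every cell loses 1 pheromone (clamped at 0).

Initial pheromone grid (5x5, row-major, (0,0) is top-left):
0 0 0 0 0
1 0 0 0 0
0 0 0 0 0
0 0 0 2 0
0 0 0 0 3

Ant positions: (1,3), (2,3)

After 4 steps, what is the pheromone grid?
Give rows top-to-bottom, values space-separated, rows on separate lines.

After step 1: ants at (0,3),(3,3)
  0 0 0 1 0
  0 0 0 0 0
  0 0 0 0 0
  0 0 0 3 0
  0 0 0 0 2
After step 2: ants at (0,4),(2,3)
  0 0 0 0 1
  0 0 0 0 0
  0 0 0 1 0
  0 0 0 2 0
  0 0 0 0 1
After step 3: ants at (1,4),(3,3)
  0 0 0 0 0
  0 0 0 0 1
  0 0 0 0 0
  0 0 0 3 0
  0 0 0 0 0
After step 4: ants at (0,4),(2,3)
  0 0 0 0 1
  0 0 0 0 0
  0 0 0 1 0
  0 0 0 2 0
  0 0 0 0 0

0 0 0 0 1
0 0 0 0 0
0 0 0 1 0
0 0 0 2 0
0 0 0 0 0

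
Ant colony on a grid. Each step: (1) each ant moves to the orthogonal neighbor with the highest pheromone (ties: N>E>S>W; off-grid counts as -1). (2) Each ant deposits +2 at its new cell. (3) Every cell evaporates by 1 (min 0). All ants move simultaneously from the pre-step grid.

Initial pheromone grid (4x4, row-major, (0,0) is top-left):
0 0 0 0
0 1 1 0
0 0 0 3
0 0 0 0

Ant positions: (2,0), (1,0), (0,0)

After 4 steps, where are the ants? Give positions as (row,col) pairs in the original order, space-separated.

Step 1: ant0:(2,0)->N->(1,0) | ant1:(1,0)->E->(1,1) | ant2:(0,0)->E->(0,1)
  grid max=2 at (1,1)
Step 2: ant0:(1,0)->E->(1,1) | ant1:(1,1)->N->(0,1) | ant2:(0,1)->S->(1,1)
  grid max=5 at (1,1)
Step 3: ant0:(1,1)->N->(0,1) | ant1:(0,1)->S->(1,1) | ant2:(1,1)->N->(0,1)
  grid max=6 at (1,1)
Step 4: ant0:(0,1)->S->(1,1) | ant1:(1,1)->N->(0,1) | ant2:(0,1)->S->(1,1)
  grid max=9 at (1,1)

(1,1) (0,1) (1,1)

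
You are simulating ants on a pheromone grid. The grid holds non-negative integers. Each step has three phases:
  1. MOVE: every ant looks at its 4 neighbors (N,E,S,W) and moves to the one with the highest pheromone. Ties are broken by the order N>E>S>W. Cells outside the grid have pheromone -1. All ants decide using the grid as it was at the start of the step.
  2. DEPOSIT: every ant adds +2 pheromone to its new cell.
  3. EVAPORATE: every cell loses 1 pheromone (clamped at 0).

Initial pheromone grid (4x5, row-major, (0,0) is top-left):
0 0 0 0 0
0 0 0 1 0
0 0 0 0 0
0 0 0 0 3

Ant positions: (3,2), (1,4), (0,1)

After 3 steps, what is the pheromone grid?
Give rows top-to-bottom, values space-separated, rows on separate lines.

After step 1: ants at (2,2),(1,3),(0,2)
  0 0 1 0 0
  0 0 0 2 0
  0 0 1 0 0
  0 0 0 0 2
After step 2: ants at (1,2),(0,3),(0,3)
  0 0 0 3 0
  0 0 1 1 0
  0 0 0 0 0
  0 0 0 0 1
After step 3: ants at (1,3),(1,3),(1,3)
  0 0 0 2 0
  0 0 0 6 0
  0 0 0 0 0
  0 0 0 0 0

0 0 0 2 0
0 0 0 6 0
0 0 0 0 0
0 0 0 0 0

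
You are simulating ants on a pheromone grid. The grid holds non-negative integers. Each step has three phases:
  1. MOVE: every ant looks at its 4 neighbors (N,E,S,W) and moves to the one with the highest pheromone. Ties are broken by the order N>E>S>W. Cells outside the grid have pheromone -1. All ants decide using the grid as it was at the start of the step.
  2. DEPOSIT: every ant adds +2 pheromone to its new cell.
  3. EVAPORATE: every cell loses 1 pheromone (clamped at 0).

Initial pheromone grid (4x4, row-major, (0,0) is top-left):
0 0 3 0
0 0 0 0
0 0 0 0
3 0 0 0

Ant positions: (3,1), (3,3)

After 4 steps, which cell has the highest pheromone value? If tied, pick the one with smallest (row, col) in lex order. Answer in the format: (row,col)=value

Answer: (3,0)=3

Derivation:
Step 1: ant0:(3,1)->W->(3,0) | ant1:(3,3)->N->(2,3)
  grid max=4 at (3,0)
Step 2: ant0:(3,0)->N->(2,0) | ant1:(2,3)->N->(1,3)
  grid max=3 at (3,0)
Step 3: ant0:(2,0)->S->(3,0) | ant1:(1,3)->N->(0,3)
  grid max=4 at (3,0)
Step 4: ant0:(3,0)->N->(2,0) | ant1:(0,3)->S->(1,3)
  grid max=3 at (3,0)
Final grid:
  0 0 0 0
  0 0 0 1
  1 0 0 0
  3 0 0 0
Max pheromone 3 at (3,0)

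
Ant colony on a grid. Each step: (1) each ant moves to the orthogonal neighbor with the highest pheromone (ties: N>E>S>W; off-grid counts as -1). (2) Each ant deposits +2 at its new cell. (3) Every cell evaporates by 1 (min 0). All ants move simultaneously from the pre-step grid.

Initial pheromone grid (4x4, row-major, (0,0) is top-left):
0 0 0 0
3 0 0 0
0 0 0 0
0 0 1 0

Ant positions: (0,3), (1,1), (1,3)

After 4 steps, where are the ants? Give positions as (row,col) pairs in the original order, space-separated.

Step 1: ant0:(0,3)->S->(1,3) | ant1:(1,1)->W->(1,0) | ant2:(1,3)->N->(0,3)
  grid max=4 at (1,0)
Step 2: ant0:(1,3)->N->(0,3) | ant1:(1,0)->N->(0,0) | ant2:(0,3)->S->(1,3)
  grid max=3 at (1,0)
Step 3: ant0:(0,3)->S->(1,3) | ant1:(0,0)->S->(1,0) | ant2:(1,3)->N->(0,3)
  grid max=4 at (1,0)
Step 4: ant0:(1,3)->N->(0,3) | ant1:(1,0)->N->(0,0) | ant2:(0,3)->S->(1,3)
  grid max=4 at (0,3)

(0,3) (0,0) (1,3)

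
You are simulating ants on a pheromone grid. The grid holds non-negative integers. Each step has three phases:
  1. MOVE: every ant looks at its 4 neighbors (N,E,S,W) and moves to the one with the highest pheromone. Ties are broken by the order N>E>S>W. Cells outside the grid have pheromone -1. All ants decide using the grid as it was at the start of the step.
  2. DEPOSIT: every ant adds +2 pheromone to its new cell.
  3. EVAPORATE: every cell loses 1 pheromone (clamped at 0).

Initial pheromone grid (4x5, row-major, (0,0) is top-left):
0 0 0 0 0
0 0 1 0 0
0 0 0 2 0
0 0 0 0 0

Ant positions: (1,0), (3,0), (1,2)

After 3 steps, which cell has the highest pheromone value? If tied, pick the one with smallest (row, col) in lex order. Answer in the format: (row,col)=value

Step 1: ant0:(1,0)->N->(0,0) | ant1:(3,0)->N->(2,0) | ant2:(1,2)->N->(0,2)
  grid max=1 at (0,0)
Step 2: ant0:(0,0)->E->(0,1) | ant1:(2,0)->N->(1,0) | ant2:(0,2)->E->(0,3)
  grid max=1 at (0,1)
Step 3: ant0:(0,1)->E->(0,2) | ant1:(1,0)->N->(0,0) | ant2:(0,3)->E->(0,4)
  grid max=1 at (0,0)
Final grid:
  1 0 1 0 1
  0 0 0 0 0
  0 0 0 0 0
  0 0 0 0 0
Max pheromone 1 at (0,0)

Answer: (0,0)=1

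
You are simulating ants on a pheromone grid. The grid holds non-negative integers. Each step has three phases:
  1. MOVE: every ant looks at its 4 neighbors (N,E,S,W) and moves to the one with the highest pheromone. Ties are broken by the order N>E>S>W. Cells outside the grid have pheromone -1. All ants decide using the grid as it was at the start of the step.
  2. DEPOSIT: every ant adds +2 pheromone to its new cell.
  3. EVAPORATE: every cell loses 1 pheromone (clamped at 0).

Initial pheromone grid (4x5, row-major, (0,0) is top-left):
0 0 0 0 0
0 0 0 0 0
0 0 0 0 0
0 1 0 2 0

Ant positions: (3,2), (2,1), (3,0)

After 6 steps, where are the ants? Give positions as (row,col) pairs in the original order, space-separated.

Step 1: ant0:(3,2)->E->(3,3) | ant1:(2,1)->S->(3,1) | ant2:(3,0)->E->(3,1)
  grid max=4 at (3,1)
Step 2: ant0:(3,3)->N->(2,3) | ant1:(3,1)->N->(2,1) | ant2:(3,1)->N->(2,1)
  grid max=3 at (2,1)
Step 3: ant0:(2,3)->S->(3,3) | ant1:(2,1)->S->(3,1) | ant2:(2,1)->S->(3,1)
  grid max=6 at (3,1)
Step 4: ant0:(3,3)->N->(2,3) | ant1:(3,1)->N->(2,1) | ant2:(3,1)->N->(2,1)
  grid max=5 at (2,1)
Step 5: ant0:(2,3)->S->(3,3) | ant1:(2,1)->S->(3,1) | ant2:(2,1)->S->(3,1)
  grid max=8 at (3,1)
Step 6: ant0:(3,3)->N->(2,3) | ant1:(3,1)->N->(2,1) | ant2:(3,1)->N->(2,1)
  grid max=7 at (2,1)

(2,3) (2,1) (2,1)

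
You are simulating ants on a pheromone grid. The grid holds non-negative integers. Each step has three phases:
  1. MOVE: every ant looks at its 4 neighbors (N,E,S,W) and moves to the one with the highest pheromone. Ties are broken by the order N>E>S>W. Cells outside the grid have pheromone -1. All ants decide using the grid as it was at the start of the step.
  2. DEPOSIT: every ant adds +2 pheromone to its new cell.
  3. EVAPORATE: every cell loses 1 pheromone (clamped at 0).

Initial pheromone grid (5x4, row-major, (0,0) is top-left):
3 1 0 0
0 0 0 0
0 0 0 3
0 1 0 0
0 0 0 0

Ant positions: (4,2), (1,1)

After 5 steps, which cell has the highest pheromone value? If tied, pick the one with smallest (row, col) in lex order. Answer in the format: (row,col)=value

Answer: (0,0)=2

Derivation:
Step 1: ant0:(4,2)->N->(3,2) | ant1:(1,1)->N->(0,1)
  grid max=2 at (0,0)
Step 2: ant0:(3,2)->N->(2,2) | ant1:(0,1)->W->(0,0)
  grid max=3 at (0,0)
Step 3: ant0:(2,2)->E->(2,3) | ant1:(0,0)->E->(0,1)
  grid max=2 at (0,0)
Step 4: ant0:(2,3)->N->(1,3) | ant1:(0,1)->W->(0,0)
  grid max=3 at (0,0)
Step 5: ant0:(1,3)->S->(2,3) | ant1:(0,0)->E->(0,1)
  grid max=2 at (0,0)
Final grid:
  2 2 0 0
  0 0 0 0
  0 0 0 2
  0 0 0 0
  0 0 0 0
Max pheromone 2 at (0,0)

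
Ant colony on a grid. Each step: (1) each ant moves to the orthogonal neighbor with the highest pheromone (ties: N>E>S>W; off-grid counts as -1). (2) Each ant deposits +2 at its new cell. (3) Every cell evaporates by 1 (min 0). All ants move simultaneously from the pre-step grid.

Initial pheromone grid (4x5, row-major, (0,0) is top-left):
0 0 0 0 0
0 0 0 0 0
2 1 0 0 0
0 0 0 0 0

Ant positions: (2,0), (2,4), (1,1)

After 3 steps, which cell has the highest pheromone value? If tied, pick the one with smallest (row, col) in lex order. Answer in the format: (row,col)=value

Step 1: ant0:(2,0)->E->(2,1) | ant1:(2,4)->N->(1,4) | ant2:(1,1)->S->(2,1)
  grid max=4 at (2,1)
Step 2: ant0:(2,1)->W->(2,0) | ant1:(1,4)->N->(0,4) | ant2:(2,1)->W->(2,0)
  grid max=4 at (2,0)
Step 3: ant0:(2,0)->E->(2,1) | ant1:(0,4)->S->(1,4) | ant2:(2,0)->E->(2,1)
  grid max=6 at (2,1)
Final grid:
  0 0 0 0 0
  0 0 0 0 1
  3 6 0 0 0
  0 0 0 0 0
Max pheromone 6 at (2,1)

Answer: (2,1)=6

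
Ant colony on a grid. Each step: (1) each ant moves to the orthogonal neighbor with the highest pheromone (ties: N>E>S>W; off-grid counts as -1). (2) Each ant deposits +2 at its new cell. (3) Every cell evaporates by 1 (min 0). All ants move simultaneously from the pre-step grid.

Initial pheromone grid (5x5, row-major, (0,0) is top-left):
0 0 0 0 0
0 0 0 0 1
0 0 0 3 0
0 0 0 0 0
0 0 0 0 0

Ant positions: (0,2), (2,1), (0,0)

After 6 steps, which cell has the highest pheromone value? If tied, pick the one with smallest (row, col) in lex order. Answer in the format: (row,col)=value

Step 1: ant0:(0,2)->E->(0,3) | ant1:(2,1)->N->(1,1) | ant2:(0,0)->E->(0,1)
  grid max=2 at (2,3)
Step 2: ant0:(0,3)->E->(0,4) | ant1:(1,1)->N->(0,1) | ant2:(0,1)->S->(1,1)
  grid max=2 at (0,1)
Step 3: ant0:(0,4)->S->(1,4) | ant1:(0,1)->S->(1,1) | ant2:(1,1)->N->(0,1)
  grid max=3 at (0,1)
Step 4: ant0:(1,4)->N->(0,4) | ant1:(1,1)->N->(0,1) | ant2:(0,1)->S->(1,1)
  grid max=4 at (0,1)
Step 5: ant0:(0,4)->S->(1,4) | ant1:(0,1)->S->(1,1) | ant2:(1,1)->N->(0,1)
  grid max=5 at (0,1)
Step 6: ant0:(1,4)->N->(0,4) | ant1:(1,1)->N->(0,1) | ant2:(0,1)->S->(1,1)
  grid max=6 at (0,1)
Final grid:
  0 6 0 0 1
  0 6 0 0 0
  0 0 0 0 0
  0 0 0 0 0
  0 0 0 0 0
Max pheromone 6 at (0,1)

Answer: (0,1)=6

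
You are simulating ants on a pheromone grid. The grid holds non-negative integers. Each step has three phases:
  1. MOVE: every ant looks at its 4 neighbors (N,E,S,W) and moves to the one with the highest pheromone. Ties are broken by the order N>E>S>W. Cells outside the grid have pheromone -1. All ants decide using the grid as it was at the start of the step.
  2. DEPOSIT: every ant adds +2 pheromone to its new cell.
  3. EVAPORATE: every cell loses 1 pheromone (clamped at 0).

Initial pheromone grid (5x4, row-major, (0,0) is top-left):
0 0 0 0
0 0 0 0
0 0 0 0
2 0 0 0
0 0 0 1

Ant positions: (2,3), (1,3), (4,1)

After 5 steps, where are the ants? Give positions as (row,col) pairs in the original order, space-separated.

Step 1: ant0:(2,3)->N->(1,3) | ant1:(1,3)->N->(0,3) | ant2:(4,1)->N->(3,1)
  grid max=1 at (0,3)
Step 2: ant0:(1,3)->N->(0,3) | ant1:(0,3)->S->(1,3) | ant2:(3,1)->W->(3,0)
  grid max=2 at (0,3)
Step 3: ant0:(0,3)->S->(1,3) | ant1:(1,3)->N->(0,3) | ant2:(3,0)->N->(2,0)
  grid max=3 at (0,3)
Step 4: ant0:(1,3)->N->(0,3) | ant1:(0,3)->S->(1,3) | ant2:(2,0)->S->(3,0)
  grid max=4 at (0,3)
Step 5: ant0:(0,3)->S->(1,3) | ant1:(1,3)->N->(0,3) | ant2:(3,0)->N->(2,0)
  grid max=5 at (0,3)

(1,3) (0,3) (2,0)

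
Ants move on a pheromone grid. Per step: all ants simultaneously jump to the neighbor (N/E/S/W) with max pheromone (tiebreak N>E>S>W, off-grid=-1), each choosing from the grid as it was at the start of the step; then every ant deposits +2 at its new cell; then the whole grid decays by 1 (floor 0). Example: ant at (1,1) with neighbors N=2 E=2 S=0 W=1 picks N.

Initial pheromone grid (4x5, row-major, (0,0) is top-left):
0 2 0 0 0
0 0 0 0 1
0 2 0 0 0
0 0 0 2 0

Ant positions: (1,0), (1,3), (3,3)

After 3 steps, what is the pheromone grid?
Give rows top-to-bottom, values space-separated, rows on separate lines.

After step 1: ants at (0,0),(1,4),(2,3)
  1 1 0 0 0
  0 0 0 0 2
  0 1 0 1 0
  0 0 0 1 0
After step 2: ants at (0,1),(0,4),(3,3)
  0 2 0 0 1
  0 0 0 0 1
  0 0 0 0 0
  0 0 0 2 0
After step 3: ants at (0,2),(1,4),(2,3)
  0 1 1 0 0
  0 0 0 0 2
  0 0 0 1 0
  0 0 0 1 0

0 1 1 0 0
0 0 0 0 2
0 0 0 1 0
0 0 0 1 0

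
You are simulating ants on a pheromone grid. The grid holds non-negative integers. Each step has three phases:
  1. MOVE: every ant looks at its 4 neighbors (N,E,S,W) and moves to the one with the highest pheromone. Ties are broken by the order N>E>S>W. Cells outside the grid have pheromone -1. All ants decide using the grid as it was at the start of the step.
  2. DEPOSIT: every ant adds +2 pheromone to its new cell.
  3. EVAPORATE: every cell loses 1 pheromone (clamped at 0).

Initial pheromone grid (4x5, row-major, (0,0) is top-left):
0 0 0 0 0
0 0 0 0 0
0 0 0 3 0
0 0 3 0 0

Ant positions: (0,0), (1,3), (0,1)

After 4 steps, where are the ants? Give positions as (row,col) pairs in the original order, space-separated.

Step 1: ant0:(0,0)->E->(0,1) | ant1:(1,3)->S->(2,3) | ant2:(0,1)->E->(0,2)
  grid max=4 at (2,3)
Step 2: ant0:(0,1)->E->(0,2) | ant1:(2,3)->N->(1,3) | ant2:(0,2)->W->(0,1)
  grid max=3 at (2,3)
Step 3: ant0:(0,2)->W->(0,1) | ant1:(1,3)->S->(2,3) | ant2:(0,1)->E->(0,2)
  grid max=4 at (2,3)
Step 4: ant0:(0,1)->E->(0,2) | ant1:(2,3)->N->(1,3) | ant2:(0,2)->W->(0,1)
  grid max=4 at (0,1)

(0,2) (1,3) (0,1)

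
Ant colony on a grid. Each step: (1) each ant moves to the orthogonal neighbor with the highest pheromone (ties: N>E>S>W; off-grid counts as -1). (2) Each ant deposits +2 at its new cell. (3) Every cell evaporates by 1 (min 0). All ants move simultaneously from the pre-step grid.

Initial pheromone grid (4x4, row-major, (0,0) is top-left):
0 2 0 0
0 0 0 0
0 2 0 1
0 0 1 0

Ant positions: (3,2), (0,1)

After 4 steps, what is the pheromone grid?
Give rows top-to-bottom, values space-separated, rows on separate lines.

After step 1: ants at (2,2),(0,2)
  0 1 1 0
  0 0 0 0
  0 1 1 0
  0 0 0 0
After step 2: ants at (2,1),(0,1)
  0 2 0 0
  0 0 0 0
  0 2 0 0
  0 0 0 0
After step 3: ants at (1,1),(0,2)
  0 1 1 0
  0 1 0 0
  0 1 0 0
  0 0 0 0
After step 4: ants at (0,1),(0,1)
  0 4 0 0
  0 0 0 0
  0 0 0 0
  0 0 0 0

0 4 0 0
0 0 0 0
0 0 0 0
0 0 0 0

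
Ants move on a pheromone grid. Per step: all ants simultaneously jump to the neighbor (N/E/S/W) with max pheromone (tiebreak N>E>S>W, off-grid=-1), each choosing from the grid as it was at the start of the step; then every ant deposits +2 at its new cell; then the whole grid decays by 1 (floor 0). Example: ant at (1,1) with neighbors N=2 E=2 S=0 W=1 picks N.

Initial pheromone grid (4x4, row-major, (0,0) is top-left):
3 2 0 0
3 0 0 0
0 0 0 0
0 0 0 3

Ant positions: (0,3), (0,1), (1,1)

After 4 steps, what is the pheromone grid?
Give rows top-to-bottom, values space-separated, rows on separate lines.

After step 1: ants at (1,3),(0,0),(1,0)
  4 1 0 0
  4 0 0 1
  0 0 0 0
  0 0 0 2
After step 2: ants at (0,3),(1,0),(0,0)
  5 0 0 1
  5 0 0 0
  0 0 0 0
  0 0 0 1
After step 3: ants at (1,3),(0,0),(1,0)
  6 0 0 0
  6 0 0 1
  0 0 0 0
  0 0 0 0
After step 4: ants at (0,3),(1,0),(0,0)
  7 0 0 1
  7 0 0 0
  0 0 0 0
  0 0 0 0

7 0 0 1
7 0 0 0
0 0 0 0
0 0 0 0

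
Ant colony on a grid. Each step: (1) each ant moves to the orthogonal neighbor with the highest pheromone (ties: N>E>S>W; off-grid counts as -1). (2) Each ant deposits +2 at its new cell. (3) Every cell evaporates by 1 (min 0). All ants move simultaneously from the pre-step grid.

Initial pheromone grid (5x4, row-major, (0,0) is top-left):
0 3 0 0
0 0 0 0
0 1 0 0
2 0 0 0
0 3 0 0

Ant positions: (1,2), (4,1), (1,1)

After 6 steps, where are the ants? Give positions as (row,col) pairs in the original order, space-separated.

Step 1: ant0:(1,2)->N->(0,2) | ant1:(4,1)->N->(3,1) | ant2:(1,1)->N->(0,1)
  grid max=4 at (0,1)
Step 2: ant0:(0,2)->W->(0,1) | ant1:(3,1)->S->(4,1) | ant2:(0,1)->E->(0,2)
  grid max=5 at (0,1)
Step 3: ant0:(0,1)->E->(0,2) | ant1:(4,1)->N->(3,1) | ant2:(0,2)->W->(0,1)
  grid max=6 at (0,1)
Step 4: ant0:(0,2)->W->(0,1) | ant1:(3,1)->S->(4,1) | ant2:(0,1)->E->(0,2)
  grid max=7 at (0,1)
Step 5: ant0:(0,1)->E->(0,2) | ant1:(4,1)->N->(3,1) | ant2:(0,2)->W->(0,1)
  grid max=8 at (0,1)
Step 6: ant0:(0,2)->W->(0,1) | ant1:(3,1)->S->(4,1) | ant2:(0,1)->E->(0,2)
  grid max=9 at (0,1)

(0,1) (4,1) (0,2)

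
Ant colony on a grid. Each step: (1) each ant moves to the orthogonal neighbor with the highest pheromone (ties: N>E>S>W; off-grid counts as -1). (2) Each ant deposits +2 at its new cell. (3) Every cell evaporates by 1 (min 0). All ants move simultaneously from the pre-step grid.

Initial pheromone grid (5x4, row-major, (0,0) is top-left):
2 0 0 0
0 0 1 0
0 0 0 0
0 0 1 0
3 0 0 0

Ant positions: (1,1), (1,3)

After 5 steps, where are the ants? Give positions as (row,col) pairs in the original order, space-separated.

Step 1: ant0:(1,1)->E->(1,2) | ant1:(1,3)->W->(1,2)
  grid max=4 at (1,2)
Step 2: ant0:(1,2)->N->(0,2) | ant1:(1,2)->N->(0,2)
  grid max=3 at (0,2)
Step 3: ant0:(0,2)->S->(1,2) | ant1:(0,2)->S->(1,2)
  grid max=6 at (1,2)
Step 4: ant0:(1,2)->N->(0,2) | ant1:(1,2)->N->(0,2)
  grid max=5 at (0,2)
Step 5: ant0:(0,2)->S->(1,2) | ant1:(0,2)->S->(1,2)
  grid max=8 at (1,2)

(1,2) (1,2)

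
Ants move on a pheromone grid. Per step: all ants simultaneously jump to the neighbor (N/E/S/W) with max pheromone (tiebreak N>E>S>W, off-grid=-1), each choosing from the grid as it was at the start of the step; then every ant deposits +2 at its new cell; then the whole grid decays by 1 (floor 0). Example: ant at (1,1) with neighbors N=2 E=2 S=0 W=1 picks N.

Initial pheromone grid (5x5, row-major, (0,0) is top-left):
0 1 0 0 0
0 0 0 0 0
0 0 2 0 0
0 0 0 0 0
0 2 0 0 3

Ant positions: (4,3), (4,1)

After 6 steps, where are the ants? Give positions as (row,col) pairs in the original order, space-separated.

Step 1: ant0:(4,3)->E->(4,4) | ant1:(4,1)->N->(3,1)
  grid max=4 at (4,4)
Step 2: ant0:(4,4)->N->(3,4) | ant1:(3,1)->S->(4,1)
  grid max=3 at (4,4)
Step 3: ant0:(3,4)->S->(4,4) | ant1:(4,1)->N->(3,1)
  grid max=4 at (4,4)
Step 4: ant0:(4,4)->N->(3,4) | ant1:(3,1)->S->(4,1)
  grid max=3 at (4,4)
Step 5: ant0:(3,4)->S->(4,4) | ant1:(4,1)->N->(3,1)
  grid max=4 at (4,4)
Step 6: ant0:(4,4)->N->(3,4) | ant1:(3,1)->S->(4,1)
  grid max=3 at (4,4)

(3,4) (4,1)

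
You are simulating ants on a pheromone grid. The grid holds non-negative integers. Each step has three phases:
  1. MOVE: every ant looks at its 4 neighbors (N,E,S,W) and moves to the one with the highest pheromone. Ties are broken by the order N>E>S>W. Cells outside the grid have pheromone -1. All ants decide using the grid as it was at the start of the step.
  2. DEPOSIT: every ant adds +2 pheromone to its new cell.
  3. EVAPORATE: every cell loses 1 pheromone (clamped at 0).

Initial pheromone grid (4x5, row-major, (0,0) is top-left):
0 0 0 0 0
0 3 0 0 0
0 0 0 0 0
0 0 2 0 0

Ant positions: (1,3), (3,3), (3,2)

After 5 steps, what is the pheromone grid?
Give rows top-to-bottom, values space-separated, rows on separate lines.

After step 1: ants at (0,3),(3,2),(2,2)
  0 0 0 1 0
  0 2 0 0 0
  0 0 1 0 0
  0 0 3 0 0
After step 2: ants at (0,4),(2,2),(3,2)
  0 0 0 0 1
  0 1 0 0 0
  0 0 2 0 0
  0 0 4 0 0
After step 3: ants at (1,4),(3,2),(2,2)
  0 0 0 0 0
  0 0 0 0 1
  0 0 3 0 0
  0 0 5 0 0
After step 4: ants at (0,4),(2,2),(3,2)
  0 0 0 0 1
  0 0 0 0 0
  0 0 4 0 0
  0 0 6 0 0
After step 5: ants at (1,4),(3,2),(2,2)
  0 0 0 0 0
  0 0 0 0 1
  0 0 5 0 0
  0 0 7 0 0

0 0 0 0 0
0 0 0 0 1
0 0 5 0 0
0 0 7 0 0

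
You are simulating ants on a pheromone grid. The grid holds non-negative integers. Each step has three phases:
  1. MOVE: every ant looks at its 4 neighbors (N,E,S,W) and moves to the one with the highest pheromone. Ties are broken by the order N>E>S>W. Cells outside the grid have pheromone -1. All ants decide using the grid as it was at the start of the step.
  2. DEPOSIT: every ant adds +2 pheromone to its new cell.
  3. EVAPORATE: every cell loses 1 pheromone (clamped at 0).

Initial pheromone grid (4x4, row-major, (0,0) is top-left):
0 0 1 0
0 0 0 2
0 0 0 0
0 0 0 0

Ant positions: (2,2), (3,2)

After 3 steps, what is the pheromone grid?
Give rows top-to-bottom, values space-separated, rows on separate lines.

After step 1: ants at (1,2),(2,2)
  0 0 0 0
  0 0 1 1
  0 0 1 0
  0 0 0 0
After step 2: ants at (1,3),(1,2)
  0 0 0 0
  0 0 2 2
  0 0 0 0
  0 0 0 0
After step 3: ants at (1,2),(1,3)
  0 0 0 0
  0 0 3 3
  0 0 0 0
  0 0 0 0

0 0 0 0
0 0 3 3
0 0 0 0
0 0 0 0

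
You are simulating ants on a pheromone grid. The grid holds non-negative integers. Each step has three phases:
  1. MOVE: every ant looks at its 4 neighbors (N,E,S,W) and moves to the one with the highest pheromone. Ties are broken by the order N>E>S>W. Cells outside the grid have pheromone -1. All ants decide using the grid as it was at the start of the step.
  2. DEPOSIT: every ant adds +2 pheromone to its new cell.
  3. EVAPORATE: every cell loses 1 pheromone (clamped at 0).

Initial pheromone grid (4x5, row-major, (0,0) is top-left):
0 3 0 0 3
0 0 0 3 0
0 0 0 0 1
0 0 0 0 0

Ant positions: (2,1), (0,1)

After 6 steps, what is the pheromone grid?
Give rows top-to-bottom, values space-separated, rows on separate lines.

After step 1: ants at (1,1),(0,2)
  0 2 1 0 2
  0 1 0 2 0
  0 0 0 0 0
  0 0 0 0 0
After step 2: ants at (0,1),(0,1)
  0 5 0 0 1
  0 0 0 1 0
  0 0 0 0 0
  0 0 0 0 0
After step 3: ants at (0,2),(0,2)
  0 4 3 0 0
  0 0 0 0 0
  0 0 0 0 0
  0 0 0 0 0
After step 4: ants at (0,1),(0,1)
  0 7 2 0 0
  0 0 0 0 0
  0 0 0 0 0
  0 0 0 0 0
After step 5: ants at (0,2),(0,2)
  0 6 5 0 0
  0 0 0 0 0
  0 0 0 0 0
  0 0 0 0 0
After step 6: ants at (0,1),(0,1)
  0 9 4 0 0
  0 0 0 0 0
  0 0 0 0 0
  0 0 0 0 0

0 9 4 0 0
0 0 0 0 0
0 0 0 0 0
0 0 0 0 0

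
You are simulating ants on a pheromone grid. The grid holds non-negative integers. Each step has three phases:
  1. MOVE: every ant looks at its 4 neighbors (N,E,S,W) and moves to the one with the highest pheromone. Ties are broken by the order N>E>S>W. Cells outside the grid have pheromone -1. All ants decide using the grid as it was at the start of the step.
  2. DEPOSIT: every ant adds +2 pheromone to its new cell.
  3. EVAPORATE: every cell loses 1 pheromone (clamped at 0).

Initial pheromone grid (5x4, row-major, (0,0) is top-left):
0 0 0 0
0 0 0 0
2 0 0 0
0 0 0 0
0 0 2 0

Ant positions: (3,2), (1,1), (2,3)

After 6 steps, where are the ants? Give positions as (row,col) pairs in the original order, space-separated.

Step 1: ant0:(3,2)->S->(4,2) | ant1:(1,1)->N->(0,1) | ant2:(2,3)->N->(1,3)
  grid max=3 at (4,2)
Step 2: ant0:(4,2)->N->(3,2) | ant1:(0,1)->E->(0,2) | ant2:(1,3)->N->(0,3)
  grid max=2 at (4,2)
Step 3: ant0:(3,2)->S->(4,2) | ant1:(0,2)->E->(0,3) | ant2:(0,3)->W->(0,2)
  grid max=3 at (4,2)
Step 4: ant0:(4,2)->N->(3,2) | ant1:(0,3)->W->(0,2) | ant2:(0,2)->E->(0,3)
  grid max=3 at (0,2)
Step 5: ant0:(3,2)->S->(4,2) | ant1:(0,2)->E->(0,3) | ant2:(0,3)->W->(0,2)
  grid max=4 at (0,2)
Step 6: ant0:(4,2)->N->(3,2) | ant1:(0,3)->W->(0,2) | ant2:(0,2)->E->(0,3)
  grid max=5 at (0,2)

(3,2) (0,2) (0,3)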